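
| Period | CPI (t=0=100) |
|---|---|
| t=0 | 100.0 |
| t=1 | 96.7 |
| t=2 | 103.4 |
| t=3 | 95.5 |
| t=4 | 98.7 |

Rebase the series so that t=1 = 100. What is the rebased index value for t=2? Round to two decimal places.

106.93

Rebased(t=2) = 103.4 / 96.7 × 100 = 106.9286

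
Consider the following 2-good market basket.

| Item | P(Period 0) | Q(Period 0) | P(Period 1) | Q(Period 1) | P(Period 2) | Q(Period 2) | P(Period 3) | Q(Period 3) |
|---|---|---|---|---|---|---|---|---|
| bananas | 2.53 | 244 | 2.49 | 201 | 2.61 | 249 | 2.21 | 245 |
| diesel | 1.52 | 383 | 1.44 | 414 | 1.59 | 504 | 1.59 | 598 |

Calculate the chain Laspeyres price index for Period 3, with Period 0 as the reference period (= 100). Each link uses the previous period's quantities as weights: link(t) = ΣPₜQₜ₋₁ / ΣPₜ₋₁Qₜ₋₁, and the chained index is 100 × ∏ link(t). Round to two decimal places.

97.08

Link Period 0→Period 1:
ΣP(Period 1)Q(Period 0) = 2.49×244 + 1.44×383 = 607.56 + 551.52 = 1159.08
ΣP(Period 0)Q(Period 0) = 2.53×244 + 1.52×383 = 617.32 + 582.16 = 1199.48
link = 1159.08/1199.48 = 0.966319
Link Period 1→Period 2:
ΣP(Period 2)Q(Period 1) = 2.61×201 + 1.59×414 = 524.61 + 658.26 = 1182.87
ΣP(Period 1)Q(Period 1) = 2.49×201 + 1.44×414 = 500.49 + 596.16 = 1096.65
link = 1182.87/1096.65 = 1.078621
Link Period 2→Period 3:
ΣP(Period 3)Q(Period 2) = 2.21×249 + 1.59×504 = 550.29 + 801.36 = 1351.65
ΣP(Period 2)Q(Period 2) = 2.61×249 + 1.59×504 = 649.89 + 801.36 = 1451.25
link = 1351.65/1451.25 = 0.931370
Chained index = 100 × 0.966319 × 1.078621 × 0.931370 = 97.0759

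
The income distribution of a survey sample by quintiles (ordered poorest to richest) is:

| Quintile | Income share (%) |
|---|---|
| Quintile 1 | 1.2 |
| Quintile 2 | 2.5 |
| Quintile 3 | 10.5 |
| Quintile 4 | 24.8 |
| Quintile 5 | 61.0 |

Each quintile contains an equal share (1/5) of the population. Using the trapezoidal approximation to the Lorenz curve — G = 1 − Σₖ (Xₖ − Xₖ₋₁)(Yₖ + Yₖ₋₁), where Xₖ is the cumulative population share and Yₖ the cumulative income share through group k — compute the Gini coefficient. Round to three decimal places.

0.568

Cumulative income shares Yₖ: 0.0120, 0.0370, 0.1420, 0.3900, 1.0000
Σ (Xₖ−Xₖ₋₁)(Yₖ+Yₖ₋₁) = (1/5)(0.0120+0.0000) + (1/5)(0.0370+0.0120) + (1/5)(0.1420+0.0370) + (1/5)(0.3900+0.1420) + (1/5)(1.0000+0.3900)
  = 0.0024 + 0.0098 + 0.0358 + 0.1064 + 0.2780 = 0.4324
G = 1 − 0.4324 = 0.5676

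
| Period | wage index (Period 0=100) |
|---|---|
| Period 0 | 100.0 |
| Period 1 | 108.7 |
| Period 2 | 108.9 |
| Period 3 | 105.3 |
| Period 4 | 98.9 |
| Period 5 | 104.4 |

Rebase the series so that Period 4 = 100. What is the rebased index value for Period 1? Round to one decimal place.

109.9

Rebased(Period 1) = 108.7 / 98.9 × 100 = 109.9090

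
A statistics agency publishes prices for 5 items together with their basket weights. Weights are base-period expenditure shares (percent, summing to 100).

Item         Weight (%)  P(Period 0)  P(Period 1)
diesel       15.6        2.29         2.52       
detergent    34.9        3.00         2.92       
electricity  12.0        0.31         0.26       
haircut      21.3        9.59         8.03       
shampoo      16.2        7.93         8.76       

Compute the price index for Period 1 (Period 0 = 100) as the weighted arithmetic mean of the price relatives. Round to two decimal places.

96.93

diesel: 15.6 × (2.52/2.29) = 15.6 × 1.100437 = 17.1668
detergent: 34.9 × (2.92/3.00) = 34.9 × 0.973333 = 33.9693
electricity: 12.0 × (0.26/0.31) = 12.0 × 0.838710 = 10.0645
haircut: 21.3 × (8.03/9.59) = 21.3 × 0.837331 = 17.8351
shampoo: 16.2 × (8.76/7.93) = 16.2 × 1.104666 = 17.8956
Index = Σ wᵢ·(p₁ᵢ/p₀ᵢ) = 17.1668 + 33.9693 + 10.0645 + 17.8351 + 17.8956 = 96.9314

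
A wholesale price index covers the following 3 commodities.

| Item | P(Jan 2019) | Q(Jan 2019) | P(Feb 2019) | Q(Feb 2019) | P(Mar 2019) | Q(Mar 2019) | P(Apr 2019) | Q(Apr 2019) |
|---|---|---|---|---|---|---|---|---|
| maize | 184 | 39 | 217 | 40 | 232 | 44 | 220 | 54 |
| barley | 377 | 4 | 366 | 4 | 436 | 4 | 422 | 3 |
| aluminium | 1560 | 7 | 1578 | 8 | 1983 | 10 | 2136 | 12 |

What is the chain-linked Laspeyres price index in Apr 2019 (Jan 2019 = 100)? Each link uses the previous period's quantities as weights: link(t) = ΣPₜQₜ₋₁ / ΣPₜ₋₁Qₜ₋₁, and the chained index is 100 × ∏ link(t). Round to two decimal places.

130.10

Link Jan 2019→Feb 2019:
ΣP(Feb 2019)Q(Jan 2019) = 217×39 + 366×4 + 1578×7 = 8463 + 1464 + 11046 = 20973
ΣP(Jan 2019)Q(Jan 2019) = 184×39 + 377×4 + 1560×7 = 7176 + 1508 + 10920 = 19604
link = 20973/19604 = 1.069833
Link Feb 2019→Mar 2019:
ΣP(Mar 2019)Q(Feb 2019) = 232×40 + 436×4 + 1983×8 = 9280 + 1744 + 15864 = 26888
ΣP(Feb 2019)Q(Feb 2019) = 217×40 + 366×4 + 1578×8 = 8680 + 1464 + 12624 = 22768
link = 26888/22768 = 1.180956
Link Mar 2019→Apr 2019:
ΣP(Apr 2019)Q(Mar 2019) = 220×44 + 422×4 + 2136×10 = 9680 + 1688 + 21360 = 32728
ΣP(Mar 2019)Q(Mar 2019) = 232×44 + 436×4 + 1983×10 = 10208 + 1744 + 19830 = 31782
link = 32728/31782 = 1.029765
Chained index = 100 × 1.069833 × 1.180956 × 1.029765 = 130.1031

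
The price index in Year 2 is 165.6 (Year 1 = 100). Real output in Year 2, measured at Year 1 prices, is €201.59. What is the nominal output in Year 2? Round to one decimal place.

333.8

Nominal = Real × (Index/100) = 201.59 × (165.6/100)
        = 201.59 × 1.656 = 333.8330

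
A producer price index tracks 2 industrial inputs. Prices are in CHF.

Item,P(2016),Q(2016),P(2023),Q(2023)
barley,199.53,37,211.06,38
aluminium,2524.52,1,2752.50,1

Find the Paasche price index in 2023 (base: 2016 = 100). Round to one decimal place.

Paasche price index uses current-period quantities as weights.
ΣP(2023)·Q(2023) = 211.06×38 + 2752.50×1 = 8020.28 + 2752.5 = 10772.78
ΣP(2016)·Q(2023) = 199.53×38 + 2524.52×1 = 7582.14 + 2524.52 = 10106.66
Index = 10772.78 / 10106.66 × 100 = 106.5909

106.6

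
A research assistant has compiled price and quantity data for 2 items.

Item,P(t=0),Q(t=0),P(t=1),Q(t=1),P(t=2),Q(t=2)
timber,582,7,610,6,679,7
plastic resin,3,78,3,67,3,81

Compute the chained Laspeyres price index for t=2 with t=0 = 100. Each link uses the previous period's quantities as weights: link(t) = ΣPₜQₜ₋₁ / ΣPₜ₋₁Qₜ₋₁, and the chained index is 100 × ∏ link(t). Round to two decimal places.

Link t=0→t=1:
ΣP(t=1)Q(t=0) = 610×7 + 3×78 = 4270 + 234 = 4504
ΣP(t=0)Q(t=0) = 582×7 + 3×78 = 4074 + 234 = 4308
link = 4504/4308 = 1.045497
Link t=1→t=2:
ΣP(t=2)Q(t=1) = 679×6 + 3×67 = 4074 + 201 = 4275
ΣP(t=1)Q(t=1) = 610×6 + 3×67 = 3660 + 201 = 3861
link = 4275/3861 = 1.107226
Chained index = 100 × 1.045497 × 1.107226 = 115.7601

115.76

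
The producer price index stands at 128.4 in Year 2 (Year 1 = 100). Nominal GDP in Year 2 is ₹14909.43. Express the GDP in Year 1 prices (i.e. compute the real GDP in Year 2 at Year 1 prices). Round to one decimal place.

Real = Nominal ÷ (Index/100) = 14909.43 ÷ (128.4/100)
     = 14909.43 ÷ 1.284 = 11611.7056

11611.7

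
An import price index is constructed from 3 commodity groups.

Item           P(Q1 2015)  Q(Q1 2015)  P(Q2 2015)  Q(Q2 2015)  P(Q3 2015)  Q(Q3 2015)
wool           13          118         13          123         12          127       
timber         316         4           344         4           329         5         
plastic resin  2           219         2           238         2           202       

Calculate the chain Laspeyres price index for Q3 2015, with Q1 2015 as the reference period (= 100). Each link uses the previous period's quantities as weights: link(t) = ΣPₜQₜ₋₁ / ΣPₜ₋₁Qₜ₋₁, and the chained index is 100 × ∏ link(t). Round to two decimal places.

Link Q1 2015→Q2 2015:
ΣP(Q2 2015)Q(Q1 2015) = 13×118 + 344×4 + 2×219 = 1534 + 1376 + 438 = 3348
ΣP(Q1 2015)Q(Q1 2015) = 13×118 + 316×4 + 2×219 = 1534 + 1264 + 438 = 3236
link = 3348/3236 = 1.034611
Link Q2 2015→Q3 2015:
ΣP(Q3 2015)Q(Q2 2015) = 12×123 + 329×4 + 2×238 = 1476 + 1316 + 476 = 3268
ΣP(Q2 2015)Q(Q2 2015) = 13×123 + 344×4 + 2×238 = 1599 + 1376 + 476 = 3451
link = 3268/3451 = 0.946972
Chained index = 100 × 1.034611 × 0.946972 = 97.9747

97.97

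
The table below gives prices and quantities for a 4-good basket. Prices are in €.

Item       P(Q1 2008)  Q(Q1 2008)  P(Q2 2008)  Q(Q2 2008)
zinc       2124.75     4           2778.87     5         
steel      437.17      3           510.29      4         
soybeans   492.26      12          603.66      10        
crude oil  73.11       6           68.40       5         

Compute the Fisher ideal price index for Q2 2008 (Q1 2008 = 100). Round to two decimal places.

126.00

Laspeyres component (base-period weights):
ΣP(Q2 2008)Q(Q1 2008) = 2778.87×4 + 510.29×3 + 603.66×12 + 68.40×6 = 11115.48 + 1530.87 + 7243.92 + 410.4 = 20300.67
ΣP(Q1 2008)Q(Q1 2008) = 2124.75×4 + 437.17×3 + 492.26×12 + 73.11×6 = 8499 + 1311.51 + 5907.12 + 438.66 = 16156.29
L = 20300.67 / 16156.29 × 100 = 125.6518
Paasche component (current-period weights):
ΣP(Q2 2008)Q(Q2 2008) = 2778.87×5 + 510.29×4 + 603.66×10 + 68.40×5 = 13894.35 + 2041.16 + 6036.6 + 342 = 22314.11
ΣP(Q1 2008)Q(Q2 2008) = 2124.75×5 + 437.17×4 + 492.26×10 + 73.11×5 = 10623.75 + 1748.68 + 4922.6 + 365.55 = 17660.58
P = 22314.11 / 17660.58 × 100 = 126.3498
Fisher = √(L × P) = √(125.6518 × 126.3498) = 126.0003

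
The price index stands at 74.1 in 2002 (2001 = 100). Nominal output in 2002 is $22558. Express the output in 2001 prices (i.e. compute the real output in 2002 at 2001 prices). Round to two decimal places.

Real = Nominal ÷ (Index/100) = 22558 ÷ (74.1/100)
     = 22558 ÷ 0.741 = 30442.6451

30442.65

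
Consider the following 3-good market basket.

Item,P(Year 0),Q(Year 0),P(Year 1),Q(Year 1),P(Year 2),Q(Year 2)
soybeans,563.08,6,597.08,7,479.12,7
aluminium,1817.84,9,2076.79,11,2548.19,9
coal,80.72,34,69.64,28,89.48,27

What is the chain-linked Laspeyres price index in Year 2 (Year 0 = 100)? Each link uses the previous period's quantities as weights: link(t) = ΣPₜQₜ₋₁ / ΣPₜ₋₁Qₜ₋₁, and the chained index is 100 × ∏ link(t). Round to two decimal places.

128.19

Link Year 0→Year 1:
ΣP(Year 1)Q(Year 0) = 597.08×6 + 2076.79×9 + 69.64×34 = 3582.48 + 18691.11 + 2367.76 = 24641.35
ΣP(Year 0)Q(Year 0) = 563.08×6 + 1817.84×9 + 80.72×34 = 3378.48 + 16360.56 + 2744.48 = 22483.52
link = 24641.35/22483.52 = 1.095974
Link Year 1→Year 2:
ΣP(Year 2)Q(Year 1) = 479.12×7 + 2548.19×11 + 89.48×28 = 3353.84 + 28030.09 + 2505.44 = 33889.37
ΣP(Year 1)Q(Year 1) = 597.08×7 + 2076.79×11 + 69.64×28 = 4179.56 + 22844.69 + 1949.92 = 28974.17
link = 33889.37/28974.17 = 1.169641
Chained index = 100 × 1.095974 × 1.169641 = 128.1896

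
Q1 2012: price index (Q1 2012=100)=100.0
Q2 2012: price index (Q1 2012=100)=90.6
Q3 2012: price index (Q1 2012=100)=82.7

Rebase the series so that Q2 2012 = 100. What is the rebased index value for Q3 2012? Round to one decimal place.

91.3

Rebased(Q3 2012) = 82.7 / 90.6 × 100 = 91.2804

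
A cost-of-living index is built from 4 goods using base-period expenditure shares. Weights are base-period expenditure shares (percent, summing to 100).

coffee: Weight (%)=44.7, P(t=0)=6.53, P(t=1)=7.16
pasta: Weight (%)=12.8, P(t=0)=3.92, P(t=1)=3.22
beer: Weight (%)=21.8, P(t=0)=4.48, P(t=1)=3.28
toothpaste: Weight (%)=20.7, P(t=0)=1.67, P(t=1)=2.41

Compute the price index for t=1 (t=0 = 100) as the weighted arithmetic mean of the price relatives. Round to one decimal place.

105.4

coffee: 44.7 × (7.16/6.53) = 44.7 × 1.096478 = 49.0126
pasta: 12.8 × (3.22/3.92) = 12.8 × 0.821429 = 10.5143
beer: 21.8 × (3.28/4.48) = 21.8 × 0.732143 = 15.9607
toothpaste: 20.7 × (2.41/1.67) = 20.7 × 1.443114 = 29.8725
Index = Σ wᵢ·(p₁ᵢ/p₀ᵢ) = 49.0126 + 10.5143 + 15.9607 + 29.8725 = 105.3600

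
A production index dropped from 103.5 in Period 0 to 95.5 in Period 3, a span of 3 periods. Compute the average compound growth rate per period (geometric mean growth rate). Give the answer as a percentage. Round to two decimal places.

Growth factor = (95.5/103.5)^(1/3) = (0.922705)^(1/3) = 0.973541
Growth rate = 0.973541 − 1 = -0.026459 = -2.6459%

-2.65%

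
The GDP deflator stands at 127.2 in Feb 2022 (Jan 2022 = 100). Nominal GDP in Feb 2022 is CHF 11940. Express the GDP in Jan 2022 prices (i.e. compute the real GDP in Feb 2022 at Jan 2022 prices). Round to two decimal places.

9386.79

Real = Nominal ÷ (Index/100) = 11940 ÷ (127.2/100)
     = 11940 ÷ 1.272 = 9386.7925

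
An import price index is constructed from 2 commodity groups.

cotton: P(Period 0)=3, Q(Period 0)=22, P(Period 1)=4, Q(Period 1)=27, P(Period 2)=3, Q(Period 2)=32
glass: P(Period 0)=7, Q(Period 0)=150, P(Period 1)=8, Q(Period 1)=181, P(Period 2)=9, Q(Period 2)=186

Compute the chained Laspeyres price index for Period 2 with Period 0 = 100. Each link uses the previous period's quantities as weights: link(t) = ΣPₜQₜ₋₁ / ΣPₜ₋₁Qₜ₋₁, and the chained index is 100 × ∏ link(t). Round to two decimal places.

Link Period 0→Period 1:
ΣP(Period 1)Q(Period 0) = 4×22 + 8×150 = 88 + 1200 = 1288
ΣP(Period 0)Q(Period 0) = 3×22 + 7×150 = 66 + 1050 = 1116
link = 1288/1116 = 1.154122
Link Period 1→Period 2:
ΣP(Period 2)Q(Period 1) = 3×27 + 9×181 = 81 + 1629 = 1710
ΣP(Period 1)Q(Period 1) = 4×27 + 8×181 = 108 + 1448 = 1556
link = 1710/1556 = 1.098972
Chained index = 100 × 1.154122 × 1.098972 = 126.8347

126.83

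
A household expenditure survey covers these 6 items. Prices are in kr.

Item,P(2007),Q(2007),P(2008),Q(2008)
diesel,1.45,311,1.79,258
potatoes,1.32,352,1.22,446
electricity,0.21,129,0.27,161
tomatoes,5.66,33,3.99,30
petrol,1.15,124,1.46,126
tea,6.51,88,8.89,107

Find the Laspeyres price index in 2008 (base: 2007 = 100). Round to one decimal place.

Laspeyres price index uses base-period quantities as weights.
ΣP(2008)·Q(2007) = 1.79×311 + 1.22×352 + 0.27×129 + 3.99×33 + 1.46×124 + 8.89×88 = 556.69 + 429.44 + 34.83 + 131.67 + 181.04 + 782.32 = 2115.99
ΣP(2007)·Q(2007) = 1.45×311 + 1.32×352 + 0.21×129 + 5.66×33 + 1.15×124 + 6.51×88 = 450.95 + 464.64 + 27.09 + 186.78 + 142.6 + 572.88 = 1844.94
Index = 2115.99 / 1844.94 × 100 = 114.6915

114.7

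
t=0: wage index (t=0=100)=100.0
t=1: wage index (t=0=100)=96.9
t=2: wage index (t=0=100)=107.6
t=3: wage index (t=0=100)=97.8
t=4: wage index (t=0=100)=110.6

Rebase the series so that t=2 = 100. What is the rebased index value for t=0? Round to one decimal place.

Rebased(t=0) = 100.0 / 107.6 × 100 = 92.9368

92.9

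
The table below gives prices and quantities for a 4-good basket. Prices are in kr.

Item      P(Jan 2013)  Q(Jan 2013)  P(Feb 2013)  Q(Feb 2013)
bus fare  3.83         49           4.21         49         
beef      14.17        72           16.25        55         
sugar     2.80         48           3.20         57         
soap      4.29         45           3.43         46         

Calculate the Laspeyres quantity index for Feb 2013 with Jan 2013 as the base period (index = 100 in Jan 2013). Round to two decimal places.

Laspeyres quantity index uses base-period prices as weights.
ΣP(Jan 2013)·Q(Feb 2013) = 3.83×49 + 14.17×55 + 2.80×57 + 4.29×46 = 187.67 + 779.35 + 159.6 + 197.34 = 1323.96
ΣP(Jan 2013)·Q(Jan 2013) = 3.83×49 + 14.17×72 + 2.80×48 + 4.29×45 = 187.67 + 1020.24 + 134.4 + 193.05 = 1535.36
Index = 1323.96 / 1535.36 × 100 = 86.2312

86.23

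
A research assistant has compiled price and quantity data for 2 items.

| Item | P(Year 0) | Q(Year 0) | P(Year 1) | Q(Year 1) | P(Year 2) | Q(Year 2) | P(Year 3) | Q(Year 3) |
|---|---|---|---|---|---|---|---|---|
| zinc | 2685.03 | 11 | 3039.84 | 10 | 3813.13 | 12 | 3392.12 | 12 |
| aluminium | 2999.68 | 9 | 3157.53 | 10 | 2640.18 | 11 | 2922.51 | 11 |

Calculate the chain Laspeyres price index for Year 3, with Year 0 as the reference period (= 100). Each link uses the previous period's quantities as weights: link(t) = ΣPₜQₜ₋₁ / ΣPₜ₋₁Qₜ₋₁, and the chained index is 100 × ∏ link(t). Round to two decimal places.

Link Year 0→Year 1:
ΣP(Year 1)Q(Year 0) = 3039.84×11 + 3157.53×9 = 33438.24 + 28417.77 = 61856.01
ΣP(Year 0)Q(Year 0) = 2685.03×11 + 2999.68×9 = 29535.33 + 26997.12 = 56532.45
link = 61856.01/56532.45 = 1.094168
Link Year 1→Year 2:
ΣP(Year 2)Q(Year 1) = 3813.13×10 + 2640.18×10 = 38131.3 + 26401.8 = 64533.1
ΣP(Year 1)Q(Year 1) = 3039.84×10 + 3157.53×10 = 30398.4 + 31575.3 = 61973.7
link = 64533.1/61973.7 = 1.041298
Link Year 2→Year 3:
ΣP(Year 3)Q(Year 2) = 3392.12×12 + 2922.51×11 = 40705.44 + 32147.61 = 72853.05
ΣP(Year 2)Q(Year 2) = 3813.13×12 + 2640.18×11 = 45757.56 + 29041.98 = 74799.54
link = 72853.05/74799.54 = 0.973977
Chained index = 100 × 1.094168 × 1.041298 × 0.973977 = 110.9706

110.97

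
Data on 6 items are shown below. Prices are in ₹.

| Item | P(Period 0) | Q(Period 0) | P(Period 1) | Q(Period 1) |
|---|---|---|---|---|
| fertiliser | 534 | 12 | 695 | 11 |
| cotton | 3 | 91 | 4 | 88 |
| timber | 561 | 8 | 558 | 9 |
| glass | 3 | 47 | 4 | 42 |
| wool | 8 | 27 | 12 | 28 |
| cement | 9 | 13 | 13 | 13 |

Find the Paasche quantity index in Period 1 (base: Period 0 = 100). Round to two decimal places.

Paasche quantity index uses current-period prices as weights.
ΣP(Period 1)·Q(Period 1) = 695×11 + 4×88 + 558×9 + 4×42 + 12×28 + 13×13 = 7645 + 352 + 5022 + 168 + 336 + 169 = 13692
ΣP(Period 1)·Q(Period 0) = 695×12 + 4×91 + 558×8 + 4×47 + 12×27 + 13×13 = 8340 + 364 + 4464 + 188 + 324 + 169 = 13849
Index = 13692 / 13849 × 100 = 98.8663

98.87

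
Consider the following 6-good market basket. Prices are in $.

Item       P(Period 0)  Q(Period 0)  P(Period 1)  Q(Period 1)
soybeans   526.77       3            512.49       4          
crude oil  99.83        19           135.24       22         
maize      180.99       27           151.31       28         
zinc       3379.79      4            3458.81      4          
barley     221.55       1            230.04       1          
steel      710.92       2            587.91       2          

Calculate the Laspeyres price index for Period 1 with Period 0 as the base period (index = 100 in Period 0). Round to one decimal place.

Laspeyres price index uses base-period quantities as weights.
ΣP(Period 1)·Q(Period 0) = 512.49×3 + 135.24×19 + 151.31×27 + 3458.81×4 + 230.04×1 + 587.91×2 = 1537.47 + 2569.56 + 4085.37 + 13835.24 + 230.04 + 1175.82 = 23433.5
ΣP(Period 0)·Q(Period 0) = 526.77×3 + 99.83×19 + 180.99×27 + 3379.79×4 + 221.55×1 + 710.92×2 = 1580.31 + 1896.77 + 4886.73 + 13519.16 + 221.55 + 1421.84 = 23526.36
Index = 23433.5 / 23526.36 × 100 = 99.6053

99.6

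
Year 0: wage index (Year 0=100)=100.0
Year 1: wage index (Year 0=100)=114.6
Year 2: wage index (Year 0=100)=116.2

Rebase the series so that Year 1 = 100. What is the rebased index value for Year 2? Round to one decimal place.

101.4

Rebased(Year 2) = 116.2 / 114.6 × 100 = 101.3962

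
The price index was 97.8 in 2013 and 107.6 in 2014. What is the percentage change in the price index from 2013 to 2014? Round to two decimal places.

Change = (107.6 − 97.8) / 97.8 × 100
       = 9.8 / 97.8 × 100 = 10.0204%

10.02%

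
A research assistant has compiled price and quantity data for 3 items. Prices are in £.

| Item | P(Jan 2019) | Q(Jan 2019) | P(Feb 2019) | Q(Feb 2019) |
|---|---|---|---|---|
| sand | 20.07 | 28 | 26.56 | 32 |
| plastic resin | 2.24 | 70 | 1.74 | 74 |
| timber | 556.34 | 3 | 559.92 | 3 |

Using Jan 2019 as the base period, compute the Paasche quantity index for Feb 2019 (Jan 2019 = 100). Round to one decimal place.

Paasche quantity index uses current-period prices as weights.
ΣP(Feb 2019)·Q(Feb 2019) = 26.56×32 + 1.74×74 + 559.92×3 = 849.92 + 128.76 + 1679.76 = 2658.44
ΣP(Feb 2019)·Q(Jan 2019) = 26.56×28 + 1.74×70 + 559.92×3 = 743.68 + 121.8 + 1679.76 = 2545.24
Index = 2658.44 / 2545.24 × 100 = 104.4475

104.4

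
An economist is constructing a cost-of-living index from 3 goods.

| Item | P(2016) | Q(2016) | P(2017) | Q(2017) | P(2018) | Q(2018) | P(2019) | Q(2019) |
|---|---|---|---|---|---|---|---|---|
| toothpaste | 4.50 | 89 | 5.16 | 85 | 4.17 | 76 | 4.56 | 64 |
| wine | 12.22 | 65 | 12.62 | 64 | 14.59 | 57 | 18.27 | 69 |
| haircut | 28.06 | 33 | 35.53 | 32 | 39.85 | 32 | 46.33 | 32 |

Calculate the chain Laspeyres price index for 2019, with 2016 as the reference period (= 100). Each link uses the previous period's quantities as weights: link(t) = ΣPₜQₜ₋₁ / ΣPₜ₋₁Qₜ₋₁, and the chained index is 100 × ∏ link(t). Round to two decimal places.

Link 2016→2017:
ΣP(2017)Q(2016) = 5.16×89 + 12.62×65 + 35.53×33 = 459.24 + 820.3 + 1172.49 = 2452.03
ΣP(2016)Q(2016) = 4.50×89 + 12.22×65 + 28.06×33 = 400.5 + 794.3 + 925.98 = 2120.78
link = 2452.03/2120.78 = 1.156193
Link 2017→2018:
ΣP(2018)Q(2017) = 4.17×85 + 14.59×64 + 39.85×32 = 354.45 + 933.76 + 1275.2 = 2563.41
ΣP(2017)Q(2017) = 5.16×85 + 12.62×64 + 35.53×32 = 438.6 + 807.68 + 1136.96 = 2383.24
link = 2563.41/2383.24 = 1.075599
Link 2018→2019:
ΣP(2019)Q(2018) = 4.56×76 + 18.27×57 + 46.33×32 = 346.56 + 1041.39 + 1482.56 = 2870.51
ΣP(2018)Q(2018) = 4.17×76 + 14.59×57 + 39.85×32 = 316.92 + 831.63 + 1275.2 = 2423.75
link = 2870.51/2423.75 = 1.184326
Chained index = 100 × 1.156193 × 1.075599 × 1.184326 = 147.2827

147.28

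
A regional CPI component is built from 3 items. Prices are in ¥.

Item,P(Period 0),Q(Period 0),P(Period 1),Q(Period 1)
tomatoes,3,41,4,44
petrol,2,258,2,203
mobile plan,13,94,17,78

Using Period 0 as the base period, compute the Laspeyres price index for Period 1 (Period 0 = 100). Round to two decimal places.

Laspeyres price index uses base-period quantities as weights.
ΣP(Period 1)·Q(Period 0) = 4×41 + 2×258 + 17×94 = 164 + 516 + 1598 = 2278
ΣP(Period 0)·Q(Period 0) = 3×41 + 2×258 + 13×94 = 123 + 516 + 1222 = 1861
Index = 2278 / 1861 × 100 = 122.4073

122.41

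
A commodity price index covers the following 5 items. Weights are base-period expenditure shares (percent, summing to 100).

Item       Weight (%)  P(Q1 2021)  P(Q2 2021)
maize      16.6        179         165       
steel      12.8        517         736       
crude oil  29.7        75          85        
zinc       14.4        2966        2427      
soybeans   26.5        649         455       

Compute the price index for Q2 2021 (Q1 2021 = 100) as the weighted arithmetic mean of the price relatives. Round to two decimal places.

maize: 16.6 × (165/179) = 16.6 × 0.921788 = 15.3017
steel: 12.8 × (736/517) = 12.8 × 1.423598 = 18.2221
crude oil: 29.7 × (85/75) = 29.7 × 1.133333 = 33.6600
zinc: 14.4 × (2427/2966) = 14.4 × 0.818274 = 11.7831
soybeans: 26.5 × (455/649) = 26.5 × 0.701079 = 18.5786
Index = Σ wᵢ·(p₁ᵢ/p₀ᵢ) = 15.3017 + 18.2221 + 33.6600 + 11.7831 + 18.5786 = 97.5455

97.55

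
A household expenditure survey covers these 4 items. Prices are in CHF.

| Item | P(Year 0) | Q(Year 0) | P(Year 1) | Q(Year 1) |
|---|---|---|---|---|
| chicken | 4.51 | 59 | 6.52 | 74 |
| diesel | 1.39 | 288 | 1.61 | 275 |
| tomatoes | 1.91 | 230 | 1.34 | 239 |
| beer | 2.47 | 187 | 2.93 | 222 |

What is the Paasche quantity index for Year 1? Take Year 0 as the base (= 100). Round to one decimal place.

Paasche quantity index uses current-period prices as weights.
ΣP(Year 1)·Q(Year 1) = 6.52×74 + 1.61×275 + 1.34×239 + 2.93×222 = 482.48 + 442.75 + 320.26 + 650.46 = 1895.95
ΣP(Year 1)·Q(Year 0) = 6.52×59 + 1.61×288 + 1.34×230 + 2.93×187 = 384.68 + 463.68 + 308.2 + 547.91 = 1704.47
Index = 1895.95 / 1704.47 × 100 = 111.2340

111.2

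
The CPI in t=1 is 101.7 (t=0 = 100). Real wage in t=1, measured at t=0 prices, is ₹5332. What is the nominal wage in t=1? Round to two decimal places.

Nominal = Real × (Index/100) = 5332 × (101.7/100)
        = 5332 × 1.017 = 5422.6440

5422.64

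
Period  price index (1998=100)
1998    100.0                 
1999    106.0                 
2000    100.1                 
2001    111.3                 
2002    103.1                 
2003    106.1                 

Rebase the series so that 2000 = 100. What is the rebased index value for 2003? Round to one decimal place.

Rebased(2003) = 106.1 / 100.1 × 100 = 105.9940

106.0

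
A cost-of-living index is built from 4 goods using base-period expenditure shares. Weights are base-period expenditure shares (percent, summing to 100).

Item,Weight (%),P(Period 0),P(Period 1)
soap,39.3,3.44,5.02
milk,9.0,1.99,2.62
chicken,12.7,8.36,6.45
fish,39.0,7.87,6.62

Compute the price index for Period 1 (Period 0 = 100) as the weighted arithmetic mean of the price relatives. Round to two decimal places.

soap: 39.3 × (5.02/3.44) = 39.3 × 1.459302 = 57.3506
milk: 9.0 × (2.62/1.99) = 9.0 × 1.316583 = 11.8492
chicken: 12.7 × (6.45/8.36) = 12.7 × 0.771531 = 9.7984
fish: 39.0 × (6.62/7.87) = 39.0 × 0.841169 = 32.8056
Index = Σ wᵢ·(p₁ᵢ/p₀ᵢ) = 57.3506 + 11.8492 + 9.7984 + 32.8056 = 111.8039

111.80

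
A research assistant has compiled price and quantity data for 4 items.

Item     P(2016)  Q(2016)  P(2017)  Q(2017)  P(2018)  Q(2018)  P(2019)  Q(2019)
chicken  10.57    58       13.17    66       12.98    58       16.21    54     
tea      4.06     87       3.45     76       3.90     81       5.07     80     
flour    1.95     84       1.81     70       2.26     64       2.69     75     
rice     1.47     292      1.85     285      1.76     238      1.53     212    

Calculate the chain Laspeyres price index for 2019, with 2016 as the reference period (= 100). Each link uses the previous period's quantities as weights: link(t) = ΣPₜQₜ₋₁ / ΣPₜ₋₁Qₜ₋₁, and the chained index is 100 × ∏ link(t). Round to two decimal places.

132.22

Link 2016→2017:
ΣP(2017)Q(2016) = 13.17×58 + 3.45×87 + 1.81×84 + 1.85×292 = 763.86 + 300.15 + 152.04 + 540.2 = 1756.25
ΣP(2016)Q(2016) = 10.57×58 + 4.06×87 + 1.95×84 + 1.47×292 = 613.06 + 353.22 + 163.8 + 429.24 = 1559.32
link = 1756.25/1559.32 = 1.126292
Link 2017→2018:
ΣP(2018)Q(2017) = 12.98×66 + 3.90×76 + 2.26×70 + 1.76×285 = 856.68 + 296.4 + 158.2 + 501.6 = 1812.88
ΣP(2017)Q(2017) = 13.17×66 + 3.45×76 + 1.81×70 + 1.85×285 = 869.22 + 262.2 + 126.7 + 527.25 = 1785.37
link = 1812.88/1785.37 = 1.015409
Link 2018→2019:
ΣP(2019)Q(2018) = 16.21×58 + 5.07×81 + 2.69×64 + 1.53×238 = 940.18 + 410.67 + 172.16 + 364.14 = 1887.15
ΣP(2018)Q(2018) = 12.98×58 + 3.90×81 + 2.26×64 + 1.76×238 = 752.84 + 315.9 + 144.64 + 418.88 = 1632.26
link = 1887.15/1632.26 = 1.156158
Chained index = 100 × 1.126292 × 1.015409 × 1.156158 = 132.2236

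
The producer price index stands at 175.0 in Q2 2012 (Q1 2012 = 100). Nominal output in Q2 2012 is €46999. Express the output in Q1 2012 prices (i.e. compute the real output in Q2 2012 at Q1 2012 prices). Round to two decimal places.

Real = Nominal ÷ (Index/100) = 46999 ÷ (175.0/100)
     = 46999 ÷ 1.750 = 26856.5714

26856.57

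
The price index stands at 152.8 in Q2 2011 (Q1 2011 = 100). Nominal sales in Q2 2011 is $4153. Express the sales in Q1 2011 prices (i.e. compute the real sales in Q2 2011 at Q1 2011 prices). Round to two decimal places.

Real = Nominal ÷ (Index/100) = 4153 ÷ (152.8/100)
     = 4153 ÷ 1.528 = 2717.9319

2717.93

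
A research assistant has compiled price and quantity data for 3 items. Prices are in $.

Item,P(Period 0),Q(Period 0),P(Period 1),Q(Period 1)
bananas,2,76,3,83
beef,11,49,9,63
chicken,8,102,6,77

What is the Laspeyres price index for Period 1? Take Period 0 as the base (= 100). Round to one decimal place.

85.0

Laspeyres price index uses base-period quantities as weights.
ΣP(Period 1)·Q(Period 0) = 3×76 + 9×49 + 6×102 = 228 + 441 + 612 = 1281
ΣP(Period 0)·Q(Period 0) = 2×76 + 11×49 + 8×102 = 152 + 539 + 816 = 1507
Index = 1281 / 1507 × 100 = 85.0033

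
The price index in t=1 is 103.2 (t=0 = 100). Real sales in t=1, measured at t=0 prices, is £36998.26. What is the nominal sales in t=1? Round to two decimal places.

38182.20

Nominal = Real × (Index/100) = 36998.26 × (103.2/100)
        = 36998.26 × 1.032 = 38182.2043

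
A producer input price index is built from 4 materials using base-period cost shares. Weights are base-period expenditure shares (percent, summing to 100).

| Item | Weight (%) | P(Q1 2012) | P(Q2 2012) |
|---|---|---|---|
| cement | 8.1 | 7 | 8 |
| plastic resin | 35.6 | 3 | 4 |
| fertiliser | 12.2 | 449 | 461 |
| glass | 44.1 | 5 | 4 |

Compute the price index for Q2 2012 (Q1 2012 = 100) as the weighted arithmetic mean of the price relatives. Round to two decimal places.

104.53

cement: 8.1 × (8/7) = 8.1 × 1.142857 = 9.2571
plastic resin: 35.6 × (4/3) = 35.6 × 1.333333 = 47.4667
fertiliser: 12.2 × (461/449) = 12.2 × 1.026726 = 12.5261
glass: 44.1 × (4/5) = 44.1 × 0.800000 = 35.2800
Index = Σ wᵢ·(p₁ᵢ/p₀ᵢ) = 9.2571 + 47.4667 + 12.5261 + 35.2800 = 104.5299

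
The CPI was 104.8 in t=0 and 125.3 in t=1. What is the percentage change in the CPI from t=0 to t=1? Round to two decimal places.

19.56%

Change = (125.3 − 104.8) / 104.8 × 100
       = 20.5 / 104.8 × 100 = 19.5611%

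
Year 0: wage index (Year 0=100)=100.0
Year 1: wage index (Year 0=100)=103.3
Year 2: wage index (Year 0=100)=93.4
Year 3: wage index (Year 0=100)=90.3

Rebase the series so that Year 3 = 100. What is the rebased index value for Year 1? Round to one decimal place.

Rebased(Year 1) = 103.3 / 90.3 × 100 = 114.3965

114.4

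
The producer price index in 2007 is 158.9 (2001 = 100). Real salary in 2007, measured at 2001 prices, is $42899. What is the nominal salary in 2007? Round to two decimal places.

Nominal = Real × (Index/100) = 42899 × (158.9/100)
        = 42899 × 1.589 = 68166.5110

68166.51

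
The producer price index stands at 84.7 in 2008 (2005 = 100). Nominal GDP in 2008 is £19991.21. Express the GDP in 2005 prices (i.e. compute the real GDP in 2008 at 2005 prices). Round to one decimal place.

23602.4

Real = Nominal ÷ (Index/100) = 19991.21 ÷ (84.7/100)
     = 19991.21 ÷ 0.847 = 23602.3731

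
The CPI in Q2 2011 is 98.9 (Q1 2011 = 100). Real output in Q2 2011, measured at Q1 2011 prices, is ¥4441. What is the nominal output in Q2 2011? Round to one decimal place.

Nominal = Real × (Index/100) = 4441 × (98.9/100)
        = 4441 × 0.989 = 4392.1490

4392.1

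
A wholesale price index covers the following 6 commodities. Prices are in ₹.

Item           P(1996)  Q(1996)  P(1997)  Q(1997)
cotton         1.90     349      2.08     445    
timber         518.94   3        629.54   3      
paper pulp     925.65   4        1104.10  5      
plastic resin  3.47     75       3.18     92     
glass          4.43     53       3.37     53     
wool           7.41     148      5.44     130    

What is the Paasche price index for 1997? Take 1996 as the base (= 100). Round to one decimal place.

Paasche price index uses current-period quantities as weights.
ΣP(1997)·Q(1997) = 2.08×445 + 629.54×3 + 1104.10×5 + 3.18×92 + 3.37×53 + 5.44×130 = 925.6 + 1888.62 + 5520.5 + 292.56 + 178.61 + 707.2 = 9513.09
ΣP(1996)·Q(1997) = 1.90×445 + 518.94×3 + 925.65×5 + 3.47×92 + 4.43×53 + 7.41×130 = 845.5 + 1556.82 + 4628.25 + 319.24 + 234.79 + 963.3 = 8547.9
Index = 9513.09 / 8547.9 × 100 = 111.2915

111.3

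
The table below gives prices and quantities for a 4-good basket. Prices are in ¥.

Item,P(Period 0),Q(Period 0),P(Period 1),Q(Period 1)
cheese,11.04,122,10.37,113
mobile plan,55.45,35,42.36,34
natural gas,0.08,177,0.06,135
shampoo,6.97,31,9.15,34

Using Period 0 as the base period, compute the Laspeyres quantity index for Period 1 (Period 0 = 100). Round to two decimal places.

96.10

Laspeyres quantity index uses base-period prices as weights.
ΣP(Period 0)·Q(Period 1) = 11.04×113 + 55.45×34 + 0.08×135 + 6.97×34 = 1247.52 + 1885.3 + 10.8 + 236.98 = 3380.6
ΣP(Period 0)·Q(Period 0) = 11.04×122 + 55.45×35 + 0.08×177 + 6.97×31 = 1346.88 + 1940.75 + 14.16 + 216.07 = 3517.86
Index = 3380.6 / 3517.86 × 100 = 96.0982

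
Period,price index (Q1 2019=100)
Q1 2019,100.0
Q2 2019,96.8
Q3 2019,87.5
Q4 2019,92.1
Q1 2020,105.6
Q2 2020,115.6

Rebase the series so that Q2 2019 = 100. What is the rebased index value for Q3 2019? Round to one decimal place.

90.4

Rebased(Q3 2019) = 87.5 / 96.8 × 100 = 90.3926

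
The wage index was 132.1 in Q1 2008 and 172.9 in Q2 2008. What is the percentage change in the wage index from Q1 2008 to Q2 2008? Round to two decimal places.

30.89%

Change = (172.9 − 132.1) / 132.1 × 100
       = 40.8 / 132.1 × 100 = 30.8857%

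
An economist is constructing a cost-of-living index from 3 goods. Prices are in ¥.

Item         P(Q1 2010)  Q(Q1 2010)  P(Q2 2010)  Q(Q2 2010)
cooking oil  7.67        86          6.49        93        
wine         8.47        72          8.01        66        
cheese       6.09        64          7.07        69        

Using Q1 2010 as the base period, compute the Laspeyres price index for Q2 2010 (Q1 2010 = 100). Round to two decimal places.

Laspeyres price index uses base-period quantities as weights.
ΣP(Q2 2010)·Q(Q1 2010) = 6.49×86 + 8.01×72 + 7.07×64 = 558.14 + 576.72 + 452.48 = 1587.34
ΣP(Q1 2010)·Q(Q1 2010) = 7.67×86 + 8.47×72 + 6.09×64 = 659.62 + 609.84 + 389.76 = 1659.22
Index = 1587.34 / 1659.22 × 100 = 95.6678

95.67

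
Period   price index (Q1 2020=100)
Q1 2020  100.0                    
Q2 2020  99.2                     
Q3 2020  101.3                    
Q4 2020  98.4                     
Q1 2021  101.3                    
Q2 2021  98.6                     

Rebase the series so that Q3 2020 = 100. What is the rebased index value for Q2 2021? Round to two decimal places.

Rebased(Q2 2021) = 98.6 / 101.3 × 100 = 97.3346

97.33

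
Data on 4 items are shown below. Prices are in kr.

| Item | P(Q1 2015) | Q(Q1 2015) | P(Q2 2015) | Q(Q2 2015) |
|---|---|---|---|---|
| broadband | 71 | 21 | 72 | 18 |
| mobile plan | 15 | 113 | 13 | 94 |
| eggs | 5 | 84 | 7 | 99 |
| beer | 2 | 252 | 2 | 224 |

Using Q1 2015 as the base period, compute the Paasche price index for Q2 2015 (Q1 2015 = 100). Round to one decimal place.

Paasche price index uses current-period quantities as weights.
ΣP(Q2 2015)·Q(Q2 2015) = 72×18 + 13×94 + 7×99 + 2×224 = 1296 + 1222 + 693 + 448 = 3659
ΣP(Q1 2015)·Q(Q2 2015) = 71×18 + 15×94 + 5×99 + 2×224 = 1278 + 1410 + 495 + 448 = 3631
Index = 3659 / 3631 × 100 = 100.7711

100.8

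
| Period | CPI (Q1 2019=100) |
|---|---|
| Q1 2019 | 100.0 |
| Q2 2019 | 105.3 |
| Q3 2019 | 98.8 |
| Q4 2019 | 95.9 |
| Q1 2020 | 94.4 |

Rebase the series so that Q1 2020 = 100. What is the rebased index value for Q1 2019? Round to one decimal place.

Rebased(Q1 2019) = 100.0 / 94.4 × 100 = 105.9322

105.9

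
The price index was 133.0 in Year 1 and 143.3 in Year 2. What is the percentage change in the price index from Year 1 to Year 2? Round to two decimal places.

7.74%

Change = (143.3 − 133.0) / 133.0 × 100
       = 10.3 / 133.0 × 100 = 7.7444%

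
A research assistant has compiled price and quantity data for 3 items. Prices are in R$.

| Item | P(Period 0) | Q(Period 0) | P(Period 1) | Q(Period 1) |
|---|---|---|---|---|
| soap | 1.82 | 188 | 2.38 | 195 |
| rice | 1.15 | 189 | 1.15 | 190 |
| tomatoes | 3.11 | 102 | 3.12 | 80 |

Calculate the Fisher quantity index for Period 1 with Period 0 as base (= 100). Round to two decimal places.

94.30

Laspeyres component (base-period weights):
ΣP(Period 0)Q(Period 1) = 1.82×195 + 1.15×190 + 3.11×80 = 354.9 + 218.5 + 248.8 = 822.2
ΣP(Period 0)Q(Period 0) = 1.82×188 + 1.15×189 + 3.11×102 = 342.16 + 217.35 + 317.22 = 876.73
L = 822.2 / 876.73 × 100 = 93.7803
Paasche component (current-period weights):
ΣP(Period 1)Q(Period 1) = 2.38×195 + 1.15×190 + 3.12×80 = 464.1 + 218.5 + 249.6 = 932.2
ΣP(Period 1)Q(Period 0) = 2.38×188 + 1.15×189 + 3.12×102 = 447.44 + 217.35 + 318.24 = 983.03
P = 932.2 / 983.03 × 100 = 94.8293
Fisher = √(L × P) = √(93.7803 × 94.8293) = 94.3033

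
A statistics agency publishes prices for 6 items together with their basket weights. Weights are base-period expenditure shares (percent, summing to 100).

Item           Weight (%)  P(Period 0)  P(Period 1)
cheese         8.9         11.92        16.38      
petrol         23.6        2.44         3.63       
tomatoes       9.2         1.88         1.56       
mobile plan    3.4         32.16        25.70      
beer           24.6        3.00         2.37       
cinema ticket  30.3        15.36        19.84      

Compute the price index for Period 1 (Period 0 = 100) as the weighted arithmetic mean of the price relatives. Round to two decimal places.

116.26

cheese: 8.9 × (16.38/11.92) = 8.9 × 1.374161 = 12.2300
petrol: 23.6 × (3.63/2.44) = 23.6 × 1.487705 = 35.1098
tomatoes: 9.2 × (1.56/1.88) = 9.2 × 0.829787 = 7.6340
mobile plan: 3.4 × (25.70/32.16) = 3.4 × 0.799129 = 2.7170
beer: 24.6 × (2.37/3.00) = 24.6 × 0.790000 = 19.4340
cinema ticket: 30.3 × (19.84/15.36) = 30.3 × 1.291667 = 39.1375
Index = Σ wᵢ·(p₁ᵢ/p₀ᵢ) = 12.2300 + 35.1098 + 7.6340 + 2.7170 + 19.4340 + 39.1375 = 116.2625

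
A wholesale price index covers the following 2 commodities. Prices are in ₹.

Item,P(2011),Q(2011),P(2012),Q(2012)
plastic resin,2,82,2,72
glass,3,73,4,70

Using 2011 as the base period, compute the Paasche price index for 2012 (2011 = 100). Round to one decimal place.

119.8

Paasche price index uses current-period quantities as weights.
ΣP(2012)·Q(2012) = 2×72 + 4×70 = 144 + 280 = 424
ΣP(2011)·Q(2012) = 2×72 + 3×70 = 144 + 210 = 354
Index = 424 / 354 × 100 = 119.7740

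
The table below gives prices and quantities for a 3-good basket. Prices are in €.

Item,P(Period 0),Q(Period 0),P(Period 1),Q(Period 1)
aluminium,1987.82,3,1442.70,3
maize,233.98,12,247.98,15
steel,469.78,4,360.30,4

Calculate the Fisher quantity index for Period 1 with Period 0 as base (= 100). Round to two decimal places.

Laspeyres component (base-period weights):
ΣP(Period 0)Q(Period 1) = 1987.82×3 + 233.98×15 + 469.78×4 = 5963.46 + 3509.7 + 1879.12 = 11352.28
ΣP(Period 0)Q(Period 0) = 1987.82×3 + 233.98×12 + 469.78×4 = 5963.46 + 2807.76 + 1879.12 = 10650.34
L = 11352.28 / 10650.34 × 100 = 106.5908
Paasche component (current-period weights):
ΣP(Period 1)Q(Period 1) = 1442.70×3 + 247.98×15 + 360.30×4 = 4328.1 + 3719.7 + 1441.2 = 9489
ΣP(Period 1)Q(Period 0) = 1442.70×3 + 247.98×12 + 360.30×4 = 4328.1 + 2975.76 + 1441.2 = 8745.06
P = 9489 / 8745.06 × 100 = 108.5070
Fisher = √(L × P) = √(106.5908 × 108.5070) = 107.5446

107.54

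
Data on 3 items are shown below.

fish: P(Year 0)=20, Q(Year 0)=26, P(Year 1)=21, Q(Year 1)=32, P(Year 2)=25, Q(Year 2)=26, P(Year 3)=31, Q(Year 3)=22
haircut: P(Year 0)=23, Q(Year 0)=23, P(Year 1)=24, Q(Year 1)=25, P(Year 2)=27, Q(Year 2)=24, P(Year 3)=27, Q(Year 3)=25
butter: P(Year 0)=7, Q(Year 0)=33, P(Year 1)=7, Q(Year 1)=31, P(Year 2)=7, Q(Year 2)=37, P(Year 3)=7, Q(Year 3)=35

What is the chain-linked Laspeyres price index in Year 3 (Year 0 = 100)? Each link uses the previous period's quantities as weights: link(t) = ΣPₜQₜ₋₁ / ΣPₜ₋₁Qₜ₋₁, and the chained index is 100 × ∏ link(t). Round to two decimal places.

129.80

Link Year 0→Year 1:
ΣP(Year 1)Q(Year 0) = 21×26 + 24×23 + 7×33 = 546 + 552 + 231 = 1329
ΣP(Year 0)Q(Year 0) = 20×26 + 23×23 + 7×33 = 520 + 529 + 231 = 1280
link = 1329/1280 = 1.038281
Link Year 1→Year 2:
ΣP(Year 2)Q(Year 1) = 25×32 + 27×25 + 7×31 = 800 + 675 + 217 = 1692
ΣP(Year 1)Q(Year 1) = 21×32 + 24×25 + 7×31 = 672 + 600 + 217 = 1489
link = 1692/1489 = 1.136333
Link Year 2→Year 3:
ΣP(Year 3)Q(Year 2) = 31×26 + 27×24 + 7×37 = 806 + 648 + 259 = 1713
ΣP(Year 2)Q(Year 2) = 25×26 + 27×24 + 7×37 = 650 + 648 + 259 = 1557
link = 1713/1557 = 1.100193
Chained index = 100 × 1.038281 × 1.136333 × 1.100193 = 129.8044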